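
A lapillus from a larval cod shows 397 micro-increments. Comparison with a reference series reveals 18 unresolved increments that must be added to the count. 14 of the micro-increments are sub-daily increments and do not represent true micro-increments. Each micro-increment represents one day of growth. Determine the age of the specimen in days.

Adjusted count: 397 − 14 + 18 = 401 micro-increments.
At one micro-increment per day, that is 401 days.

401 d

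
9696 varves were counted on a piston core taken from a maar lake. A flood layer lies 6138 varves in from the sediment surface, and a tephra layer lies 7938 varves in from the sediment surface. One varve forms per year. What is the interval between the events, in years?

1800 years

The two markers are separated by 7938 − 6138 = 1800 varves.
That is 1800 years at one varve per year.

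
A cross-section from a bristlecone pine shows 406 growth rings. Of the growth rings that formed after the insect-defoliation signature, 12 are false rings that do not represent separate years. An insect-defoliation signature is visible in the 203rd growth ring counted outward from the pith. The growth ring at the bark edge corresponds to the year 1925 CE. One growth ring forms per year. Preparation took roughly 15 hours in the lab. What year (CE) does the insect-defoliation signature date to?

The insect-defoliation signature sits at growth ring 203 from the pith, so 406 − 203 = 203 growth rings formed after it.
Excluding 12 false growth rings: 203 − 12 = 191.
1925 − 191 = 1734 CE.

1734 CE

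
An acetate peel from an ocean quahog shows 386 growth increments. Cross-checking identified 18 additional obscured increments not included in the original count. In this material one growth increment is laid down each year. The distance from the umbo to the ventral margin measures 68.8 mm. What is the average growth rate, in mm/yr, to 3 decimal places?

0.170 mm/yr

After corrections the count is 386 + 18 = 404 growth increments.
68.8 mm over 404 years gives 68.8 / 404 ≈ 0.170 mm/yr.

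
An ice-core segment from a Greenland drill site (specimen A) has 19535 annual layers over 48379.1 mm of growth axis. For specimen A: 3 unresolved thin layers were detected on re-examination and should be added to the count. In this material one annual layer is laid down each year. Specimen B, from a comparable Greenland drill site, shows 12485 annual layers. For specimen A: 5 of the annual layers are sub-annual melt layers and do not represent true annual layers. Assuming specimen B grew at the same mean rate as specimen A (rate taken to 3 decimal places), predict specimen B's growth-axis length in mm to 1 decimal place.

30925.3 mm

Specimen A: true annual layer count = 19535 − 5 + 3 = 19533.
A: Mean rate = 48379.1 mm / 19533 years ≈ 2.477 mm per year.
For B, 2.477 mm/year × 12485 years = 30925.3 mm.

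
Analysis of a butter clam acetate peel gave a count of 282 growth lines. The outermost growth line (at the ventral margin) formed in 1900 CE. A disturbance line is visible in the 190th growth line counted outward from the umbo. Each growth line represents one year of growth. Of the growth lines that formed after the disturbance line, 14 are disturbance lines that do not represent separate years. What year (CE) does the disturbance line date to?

1822 CE

282 − 190 = 92 growth lines lie beyond the disturbance line toward the ventral margin.
Excluding 14 false growth lines: 92 − 14 = 78.
1900 − 78 = 1822 CE.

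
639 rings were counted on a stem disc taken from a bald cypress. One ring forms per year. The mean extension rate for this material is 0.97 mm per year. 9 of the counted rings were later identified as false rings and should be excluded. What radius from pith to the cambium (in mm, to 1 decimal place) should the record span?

611.1 mm

True ring count = 639 − 9 = 630.
630 years at 0.97 mm/year gives 0.97 × 630 = 611.1 mm.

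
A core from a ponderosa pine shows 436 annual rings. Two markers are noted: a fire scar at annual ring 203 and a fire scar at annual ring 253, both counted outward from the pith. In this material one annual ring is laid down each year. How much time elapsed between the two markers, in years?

50 yr

253 − 203 = 50 annual rings lie between the two events.
One annual ring per year makes the interval 50 years.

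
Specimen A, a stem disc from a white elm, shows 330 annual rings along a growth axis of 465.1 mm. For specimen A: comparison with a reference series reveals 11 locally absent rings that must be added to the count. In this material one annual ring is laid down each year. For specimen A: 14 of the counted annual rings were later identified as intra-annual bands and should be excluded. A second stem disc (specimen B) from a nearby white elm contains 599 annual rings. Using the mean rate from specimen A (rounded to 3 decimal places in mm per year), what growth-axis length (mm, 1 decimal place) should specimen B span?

851.8 mm

Specimen A: correcting the raw count gives 330 − 14 + 11 = 327 true annual rings.
A: Mean rate = 465.1 mm / 327 years ≈ 1.422 mm per year.
B's length ≈ 1.422 × 599 = 851.8 mm.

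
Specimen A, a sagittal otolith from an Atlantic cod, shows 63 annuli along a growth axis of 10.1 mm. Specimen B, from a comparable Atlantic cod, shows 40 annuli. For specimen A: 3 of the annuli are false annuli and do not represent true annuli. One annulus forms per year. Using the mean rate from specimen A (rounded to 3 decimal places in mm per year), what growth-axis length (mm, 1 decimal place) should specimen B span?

Specimen A: true annulus count = 63 − 3 = 60.
A: 10.1 mm over 60 years gives 10.1 / 60 ≈ 0.168 mm/yr.
Length of B = 0.168 × 40 = 6.7 mm.

6.7 mm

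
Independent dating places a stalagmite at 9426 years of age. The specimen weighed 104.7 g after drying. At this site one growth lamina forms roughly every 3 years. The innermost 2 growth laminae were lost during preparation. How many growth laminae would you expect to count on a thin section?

One growth lamina every 3 years means 9426 / 3 = 3142 growth laminae.
Less the 2 uncaptured growth laminae: 3142 − 2 = 3140.

3140 growth laminae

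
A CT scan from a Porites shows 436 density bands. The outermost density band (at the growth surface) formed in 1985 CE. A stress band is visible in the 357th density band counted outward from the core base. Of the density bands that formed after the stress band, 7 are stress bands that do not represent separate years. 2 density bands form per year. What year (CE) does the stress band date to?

436 − 357 = 79 density bands lie beyond the stress band toward the growth surface.
79 − 7 false = 72 true density bands after the stress band.
72 density bands at 2 per year is 72 / 2 = 36 years.
1985 − 36 = 1949 CE.

1949 CE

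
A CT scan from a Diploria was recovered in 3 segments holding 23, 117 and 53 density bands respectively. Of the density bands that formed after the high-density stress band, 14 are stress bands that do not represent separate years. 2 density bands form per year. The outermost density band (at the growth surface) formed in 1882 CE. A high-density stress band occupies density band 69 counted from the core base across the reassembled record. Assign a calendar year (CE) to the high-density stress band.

Total density bands = 23 + 117 + 53 = 193.
Between density band 69 and the growth surface there are 193 − 69 = 124 density bands.
Removing the 14 false density bands leaves 124 − 14 = 110 true density bands beyond the high-density stress band.
Dividing by 2 density bands per year: 110 / 2 = 55 years.
Counting back 55 years from 1882 CE places the high-density stress band in 1882 − 55 = 1827 CE.

1827 CE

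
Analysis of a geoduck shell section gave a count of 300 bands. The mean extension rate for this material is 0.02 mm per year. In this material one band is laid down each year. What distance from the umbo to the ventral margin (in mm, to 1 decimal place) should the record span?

The record spans 300 years at 0.02 mm per year.
Predicted length = 0.02 mm/year × 300 years = 6.0 mm.

6.0 mm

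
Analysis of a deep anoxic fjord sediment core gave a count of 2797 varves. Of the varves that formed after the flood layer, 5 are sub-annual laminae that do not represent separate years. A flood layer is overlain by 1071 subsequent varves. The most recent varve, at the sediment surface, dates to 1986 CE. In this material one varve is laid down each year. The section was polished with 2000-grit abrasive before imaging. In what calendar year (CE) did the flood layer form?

920 CE

There are 1071 varves younger than the flood layer.
Excluding 5 false varves: 1071 − 5 = 1066.
Counting back 1066 years from 1986 CE places the flood layer in 1986 − 1066 = 920 CE.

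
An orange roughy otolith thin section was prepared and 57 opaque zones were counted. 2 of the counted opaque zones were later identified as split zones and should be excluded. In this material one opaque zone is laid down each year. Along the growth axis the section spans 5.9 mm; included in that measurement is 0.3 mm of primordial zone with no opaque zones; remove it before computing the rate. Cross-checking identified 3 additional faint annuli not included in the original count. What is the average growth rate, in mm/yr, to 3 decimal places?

0.097 mm/yr

True opaque zone count = 57 − 2 + 3 = 58.
Net length = 5.9 − 0.3 = 5.6 mm.
5.6 mm over 58 years gives 5.6 / 58 ≈ 0.097 mm/yr.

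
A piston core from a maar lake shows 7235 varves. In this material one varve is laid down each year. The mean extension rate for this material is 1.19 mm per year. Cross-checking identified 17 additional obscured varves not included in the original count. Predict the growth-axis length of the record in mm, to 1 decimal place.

Adjusted count: 7235 + 17 = 7252 varves.
Length ≈ 1.19 × 7252 = 8629.9 mm.

8629.9 mm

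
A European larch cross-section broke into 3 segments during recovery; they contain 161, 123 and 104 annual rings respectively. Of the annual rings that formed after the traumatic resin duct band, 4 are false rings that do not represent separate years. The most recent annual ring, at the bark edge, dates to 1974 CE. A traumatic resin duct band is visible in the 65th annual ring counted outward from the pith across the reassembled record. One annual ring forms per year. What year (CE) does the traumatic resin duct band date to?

1655 CE

Total annual rings = 161 + 123 + 104 = 388.
388 − 65 = 323 annual rings lie beyond the traumatic resin duct band toward the bark edge.
Excluding 4 false annual rings: 323 − 4 = 319.
The annual ring at the bark edge is 1974 CE, so the traumatic resin duct band dates to 1974 − 319 = 1655 CE.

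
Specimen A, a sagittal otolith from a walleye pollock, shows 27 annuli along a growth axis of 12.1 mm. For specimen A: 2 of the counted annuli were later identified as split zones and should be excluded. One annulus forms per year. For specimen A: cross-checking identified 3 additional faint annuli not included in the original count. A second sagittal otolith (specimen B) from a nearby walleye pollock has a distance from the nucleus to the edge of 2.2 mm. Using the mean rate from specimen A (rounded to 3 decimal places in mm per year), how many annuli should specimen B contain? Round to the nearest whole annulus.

5 annuli

Specimen A: correcting the raw count gives 27 − 2 + 3 = 28 true annuli.
A: 12.1 mm over 28 years gives 12.1 / 28 ≈ 0.432 mm per year.
Specimen B: 2.2 mm / 0.432 mm per year = 5.09 years ≈ 5 annuli.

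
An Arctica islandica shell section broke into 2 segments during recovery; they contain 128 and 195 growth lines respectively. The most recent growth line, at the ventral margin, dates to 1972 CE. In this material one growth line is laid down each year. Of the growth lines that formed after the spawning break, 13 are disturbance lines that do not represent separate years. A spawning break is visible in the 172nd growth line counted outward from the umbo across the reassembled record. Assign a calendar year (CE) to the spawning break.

Total growth lines = 128 + 195 = 323.
323 − 172 = 151 growth lines lie beyond the spawning break toward the ventral margin.
151 − 13 false = 138 true growth lines after the spawning break.
Counting back 138 years from 1972 CE places the spawning break in 1972 − 138 = 1834 CE.

1834 CE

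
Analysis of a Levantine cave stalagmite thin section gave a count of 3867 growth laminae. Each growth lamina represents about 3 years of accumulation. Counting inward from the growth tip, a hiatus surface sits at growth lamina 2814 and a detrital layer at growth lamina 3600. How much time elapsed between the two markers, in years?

2358 yr

The two markers are separated by 3600 − 2814 = 786 growth laminae.
At 3 years per growth lamina, 786 × 3 = 2358 years.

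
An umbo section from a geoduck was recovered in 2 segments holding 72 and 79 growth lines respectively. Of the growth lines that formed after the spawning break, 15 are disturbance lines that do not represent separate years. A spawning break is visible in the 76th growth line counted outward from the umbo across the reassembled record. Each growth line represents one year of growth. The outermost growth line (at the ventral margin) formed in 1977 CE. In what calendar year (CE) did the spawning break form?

1917 CE

Total growth lines = 72 + 79 = 151.
The spawning break sits at growth line 76 from the umbo, so 151 − 76 = 75 growth lines formed after it.
Removing the 15 false growth lines leaves 75 − 15 = 60 true growth lines beyond the spawning break.
1977 − 60 = 1917 CE.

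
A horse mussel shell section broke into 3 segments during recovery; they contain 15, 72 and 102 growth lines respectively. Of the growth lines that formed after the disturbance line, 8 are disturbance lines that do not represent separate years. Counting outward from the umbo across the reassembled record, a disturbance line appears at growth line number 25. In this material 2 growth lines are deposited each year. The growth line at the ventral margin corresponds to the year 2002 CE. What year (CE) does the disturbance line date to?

Total growth lines = 15 + 72 + 102 = 189.
The disturbance line sits at growth line 25 from the umbo, so 189 − 25 = 164 growth lines formed after it.
164 − 8 false = 156 true growth lines after the disturbance line.
With 2 growth lines per year, 156 / 2 = 78 years.
The growth line at the ventral margin is 2002 CE, so the disturbance line dates to 2002 − 78 = 1924 CE.

1924 CE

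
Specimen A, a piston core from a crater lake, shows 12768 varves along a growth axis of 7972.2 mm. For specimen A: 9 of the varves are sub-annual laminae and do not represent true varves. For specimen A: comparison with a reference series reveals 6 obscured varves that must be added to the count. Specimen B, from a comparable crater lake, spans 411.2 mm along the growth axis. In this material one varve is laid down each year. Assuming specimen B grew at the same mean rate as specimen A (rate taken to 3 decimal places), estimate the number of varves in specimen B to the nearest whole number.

658 varves

Specimen A: true varve count = 12768 − 9 + 6 = 12765.
A: Extension rate ≈ 7972.2 / 12765 = 0.625 mm per year.
B spans 411.2 / 0.625 = 657.92 years ≈ 658 varves.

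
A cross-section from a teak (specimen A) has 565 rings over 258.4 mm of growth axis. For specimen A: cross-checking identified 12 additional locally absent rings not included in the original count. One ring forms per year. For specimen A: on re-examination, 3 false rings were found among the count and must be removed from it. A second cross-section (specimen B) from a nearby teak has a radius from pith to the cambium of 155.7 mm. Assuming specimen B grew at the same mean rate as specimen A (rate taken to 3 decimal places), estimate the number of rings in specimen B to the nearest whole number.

Specimen A: adjusted count: 565 − 3 + 12 = 574 rings.
A: Mean rate = 258.4 mm / 574 years ≈ 0.450 mm/year.
For B, 155.7 / 0.450 = 346.00 years ≈ 346 rings.

346 rings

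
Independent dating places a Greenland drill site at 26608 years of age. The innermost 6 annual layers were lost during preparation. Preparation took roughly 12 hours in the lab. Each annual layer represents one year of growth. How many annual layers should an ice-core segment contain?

26602 annual layers

Expected annual layers over 26608 years: 26608.
Less the 6 uncaptured annual layers: 26608 − 6 = 26602.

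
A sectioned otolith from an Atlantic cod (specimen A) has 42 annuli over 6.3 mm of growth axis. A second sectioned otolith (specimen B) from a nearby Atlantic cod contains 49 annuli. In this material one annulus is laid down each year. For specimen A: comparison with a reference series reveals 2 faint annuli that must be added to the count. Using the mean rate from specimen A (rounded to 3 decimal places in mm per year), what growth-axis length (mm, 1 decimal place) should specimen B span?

7.0 mm

Specimen A: correcting the raw count gives 42 + 2 = 44 true annuli.
A: Extension rate ≈ 6.3 / 44 = 0.143 mm/year.
For B, 0.143 mm/year × 49 years = 7.0 mm.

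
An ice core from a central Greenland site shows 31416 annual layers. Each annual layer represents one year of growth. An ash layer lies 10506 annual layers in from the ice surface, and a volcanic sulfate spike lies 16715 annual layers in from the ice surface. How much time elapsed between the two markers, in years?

6209 years

16715 − 10506 = 6209 annual layers lie between the two events.
At one annual layer per year, 6209 years elapsed between them.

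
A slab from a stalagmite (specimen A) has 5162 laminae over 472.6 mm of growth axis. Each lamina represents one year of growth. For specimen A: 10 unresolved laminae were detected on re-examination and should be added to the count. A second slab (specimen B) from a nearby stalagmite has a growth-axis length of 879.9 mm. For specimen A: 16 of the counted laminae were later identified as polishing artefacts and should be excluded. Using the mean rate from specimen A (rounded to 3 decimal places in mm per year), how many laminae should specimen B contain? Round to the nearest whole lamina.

Specimen A: true lamina count = 5162 − 16 + 10 = 5156.
A: Mean rate = 472.6 mm / 5156 years ≈ 0.092 mm/year.
For B, 879.9 / 0.092 = 9564.13 years ≈ 9564 laminae.

9564 laminae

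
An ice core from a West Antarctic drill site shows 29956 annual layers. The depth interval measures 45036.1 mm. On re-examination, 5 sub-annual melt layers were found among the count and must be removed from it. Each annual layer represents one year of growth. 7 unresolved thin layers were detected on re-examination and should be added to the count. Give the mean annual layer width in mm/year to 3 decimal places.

1.503 mm/year

Adjusted count: 29956 − 5 + 7 = 29958 annual layers.
Extension rate ≈ 45036.1 / 29958 = 1.503 mm/year.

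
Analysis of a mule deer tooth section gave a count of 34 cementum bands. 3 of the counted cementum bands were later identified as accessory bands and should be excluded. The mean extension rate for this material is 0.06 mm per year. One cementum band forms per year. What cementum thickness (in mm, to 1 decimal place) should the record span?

After corrections the count is 34 − 3 = 31 cementum bands.
Length ≈ 0.06 × 31 = 1.9 mm.

1.9 mm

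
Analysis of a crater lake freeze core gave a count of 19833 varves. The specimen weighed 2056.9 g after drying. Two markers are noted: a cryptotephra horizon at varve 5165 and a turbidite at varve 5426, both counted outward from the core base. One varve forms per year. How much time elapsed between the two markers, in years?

261 years

The two markers are separated by 5426 − 5165 = 261 varves.
One varve per year makes the interval 261 years.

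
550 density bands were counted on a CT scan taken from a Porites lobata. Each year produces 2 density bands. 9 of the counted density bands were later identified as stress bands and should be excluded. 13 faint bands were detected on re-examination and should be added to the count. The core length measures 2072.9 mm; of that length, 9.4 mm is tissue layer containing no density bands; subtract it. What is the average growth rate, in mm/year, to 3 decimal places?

7.449 mm/year

After corrections the count is 550 − 9 + 13 = 554 density bands.
554 density bands at 2 per year is 554 / 2 = 277 years.
The growth record spans 2072.9 − 9.4 = 2063.5 mm.
2063.5 mm over 277 years gives 2063.5 / 277 ≈ 7.449 mm/year.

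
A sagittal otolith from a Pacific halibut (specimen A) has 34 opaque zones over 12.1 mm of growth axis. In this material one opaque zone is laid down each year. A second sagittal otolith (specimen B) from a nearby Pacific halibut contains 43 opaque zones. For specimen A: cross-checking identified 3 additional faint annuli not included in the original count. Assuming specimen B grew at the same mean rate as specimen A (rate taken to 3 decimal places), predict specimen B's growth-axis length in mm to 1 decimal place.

Specimen A: adjusted count: 34 + 3 = 37 opaque zones.
A: Extension rate ≈ 12.1 / 37 = 0.327 mm/year.
B's length ≈ 0.327 × 43 = 14.1 mm.

14.1 mm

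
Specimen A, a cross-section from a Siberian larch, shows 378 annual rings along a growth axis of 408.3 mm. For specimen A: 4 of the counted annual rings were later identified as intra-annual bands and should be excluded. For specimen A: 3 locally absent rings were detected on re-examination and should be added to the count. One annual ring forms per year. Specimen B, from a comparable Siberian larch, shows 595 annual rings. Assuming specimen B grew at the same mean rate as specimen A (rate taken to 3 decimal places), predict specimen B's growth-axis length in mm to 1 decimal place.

644.4 mm

Specimen A: correcting the raw count gives 378 − 4 + 3 = 377 true annual rings.
A: Mean rate = 408.3 mm / 377 years ≈ 1.083 mm/year.
B's length ≈ 1.083 × 595 = 644.4 mm.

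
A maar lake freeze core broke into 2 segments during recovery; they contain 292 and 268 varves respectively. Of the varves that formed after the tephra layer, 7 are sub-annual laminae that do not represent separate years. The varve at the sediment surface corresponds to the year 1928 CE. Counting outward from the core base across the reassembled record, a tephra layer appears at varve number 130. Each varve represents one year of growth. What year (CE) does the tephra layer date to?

Total varves = 292 + 268 = 560.
The tephra layer sits at varve 130 from the core base, so 560 − 130 = 430 varves formed after it.
Excluding 7 false varves: 430 − 7 = 423.
Counting back 423 years from 1928 CE places the tephra layer in 1928 − 423 = 1505 CE.

1505 CE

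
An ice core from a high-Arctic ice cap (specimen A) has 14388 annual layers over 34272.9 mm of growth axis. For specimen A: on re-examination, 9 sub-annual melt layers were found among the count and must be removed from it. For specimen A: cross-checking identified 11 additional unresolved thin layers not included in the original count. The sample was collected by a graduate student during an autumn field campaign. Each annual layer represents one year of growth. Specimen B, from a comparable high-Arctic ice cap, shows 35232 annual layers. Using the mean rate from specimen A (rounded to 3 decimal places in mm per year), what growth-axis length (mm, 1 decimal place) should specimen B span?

83922.6 mm

Specimen A: true annual layer count = 14388 − 9 + 11 = 14390.
A: 34272.9 mm over 14390 years gives 34272.9 / 14390 ≈ 2.382 mm/yr.
For B, 2.382 mm/year × 35232 years = 83922.6 mm.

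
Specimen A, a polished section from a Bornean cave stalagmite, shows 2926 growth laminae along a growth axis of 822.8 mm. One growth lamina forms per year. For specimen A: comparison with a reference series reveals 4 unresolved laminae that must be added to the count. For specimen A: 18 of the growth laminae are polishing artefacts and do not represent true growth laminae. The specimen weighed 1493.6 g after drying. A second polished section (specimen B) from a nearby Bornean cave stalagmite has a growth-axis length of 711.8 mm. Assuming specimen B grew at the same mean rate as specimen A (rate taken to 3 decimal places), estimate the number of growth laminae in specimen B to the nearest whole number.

Specimen A: correcting the raw count gives 2926 − 18 + 4 = 2912 true growth laminae.
A: Mean rate = 822.8 mm / 2912 years ≈ 0.283 mm per year.
Specimen B: 711.8 mm / 0.283 mm per year = 2515.19 years ≈ 2515 growth laminae.

2515 growth laminae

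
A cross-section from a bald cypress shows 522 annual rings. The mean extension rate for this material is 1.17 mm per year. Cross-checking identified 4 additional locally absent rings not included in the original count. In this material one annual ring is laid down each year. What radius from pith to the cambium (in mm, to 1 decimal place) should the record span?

True annual ring count = 522 + 4 = 526.
Length ≈ 1.17 × 526 = 615.4 mm.

615.4 mm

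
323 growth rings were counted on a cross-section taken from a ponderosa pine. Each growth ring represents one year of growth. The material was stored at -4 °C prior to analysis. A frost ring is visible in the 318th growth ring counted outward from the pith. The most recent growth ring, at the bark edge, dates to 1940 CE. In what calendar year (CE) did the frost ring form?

The frost ring sits at growth ring 318 from the pith, so 323 − 318 = 5 growth rings formed after it.
Counting back 5 years from 1940 CE places the frost ring in 1940 − 5 = 1935 CE.

1935 CE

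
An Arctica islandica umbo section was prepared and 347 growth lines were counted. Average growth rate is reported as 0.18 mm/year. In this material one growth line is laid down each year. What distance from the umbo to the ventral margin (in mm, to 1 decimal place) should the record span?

62.5 mm

347 years of growth are recorded.
Predicted length = 0.18 mm/year × 347 years = 62.5 mm.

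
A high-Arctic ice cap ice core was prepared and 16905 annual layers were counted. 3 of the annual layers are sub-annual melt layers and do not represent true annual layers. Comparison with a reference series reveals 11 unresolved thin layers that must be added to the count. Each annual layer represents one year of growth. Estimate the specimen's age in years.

16913 years

Adjusted count: 16905 − 3 + 11 = 16913 annual layers.
At one annual layer per year, that is 16913 years.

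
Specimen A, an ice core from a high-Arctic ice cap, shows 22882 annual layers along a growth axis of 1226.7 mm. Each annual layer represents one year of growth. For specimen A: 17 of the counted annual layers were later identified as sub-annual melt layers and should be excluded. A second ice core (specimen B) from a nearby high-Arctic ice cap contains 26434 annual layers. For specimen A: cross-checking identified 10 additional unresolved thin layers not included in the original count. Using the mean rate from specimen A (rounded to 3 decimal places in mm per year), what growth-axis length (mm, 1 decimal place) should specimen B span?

Specimen A: correcting the raw count gives 22882 − 17 + 10 = 22875 true annual layers.
A: Extension rate ≈ 1226.7 / 22875 = 0.054 mm/yr.
For B, 0.054 mm/year × 26434 years = 1427.4 mm.

1427.4 mm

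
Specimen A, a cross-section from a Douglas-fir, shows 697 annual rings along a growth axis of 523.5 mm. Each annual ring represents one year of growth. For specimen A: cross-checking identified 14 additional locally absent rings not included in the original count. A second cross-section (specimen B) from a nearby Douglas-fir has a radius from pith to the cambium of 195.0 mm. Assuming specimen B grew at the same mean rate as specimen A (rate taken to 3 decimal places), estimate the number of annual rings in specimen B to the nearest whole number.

Specimen A: after corrections the count is 697 + 14 = 711 annual rings.
A: Mean rate = 523.5 mm / 711 years ≈ 0.736 mm/yr.
For B, 195.0 / 0.736 = 264.95 years ≈ 265 annual rings.

265 annual rings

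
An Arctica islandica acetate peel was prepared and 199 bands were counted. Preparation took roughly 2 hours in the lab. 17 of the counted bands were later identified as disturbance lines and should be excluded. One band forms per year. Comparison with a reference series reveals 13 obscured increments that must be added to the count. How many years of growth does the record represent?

Adjusted count: 199 − 17 + 13 = 195 bands.
At one band per year, that is 195 years.

195 years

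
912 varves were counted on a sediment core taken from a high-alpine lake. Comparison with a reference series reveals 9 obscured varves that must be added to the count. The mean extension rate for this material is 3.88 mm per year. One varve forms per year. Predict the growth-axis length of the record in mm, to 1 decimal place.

Correcting the raw count gives 912 + 9 = 921 true varves.
Length ≈ 3.88 × 921 = 3573.5 mm.

3573.5 mm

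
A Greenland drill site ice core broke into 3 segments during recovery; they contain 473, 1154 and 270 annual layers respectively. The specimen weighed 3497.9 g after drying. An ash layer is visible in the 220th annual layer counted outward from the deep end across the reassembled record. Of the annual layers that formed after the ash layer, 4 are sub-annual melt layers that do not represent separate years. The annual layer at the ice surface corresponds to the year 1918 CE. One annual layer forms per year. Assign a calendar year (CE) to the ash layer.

Total annual layers = 473 + 1154 + 270 = 1897.
The ash layer sits at annual layer 220 from the deep end, so 1897 − 220 = 1677 annual layers formed after it.
1677 − 4 false = 1673 true annual layers after the ash layer.
The annual layer at the ice surface is 1918 CE, so the ash layer dates to 1918 − 1673 = 245 CE.

245 CE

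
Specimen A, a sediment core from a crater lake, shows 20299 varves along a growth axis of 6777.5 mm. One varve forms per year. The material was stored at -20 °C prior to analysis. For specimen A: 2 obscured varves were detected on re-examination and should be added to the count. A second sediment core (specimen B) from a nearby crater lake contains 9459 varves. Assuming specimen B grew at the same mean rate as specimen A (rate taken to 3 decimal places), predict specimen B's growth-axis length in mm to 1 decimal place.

3159.3 mm

Specimen A: after corrections the count is 20299 + 2 = 20301 varves.
A: 6777.5 mm over 20301 years gives 6777.5 / 20301 ≈ 0.334 mm/yr.
B's length ≈ 0.334 × 9459 = 3159.3 mm.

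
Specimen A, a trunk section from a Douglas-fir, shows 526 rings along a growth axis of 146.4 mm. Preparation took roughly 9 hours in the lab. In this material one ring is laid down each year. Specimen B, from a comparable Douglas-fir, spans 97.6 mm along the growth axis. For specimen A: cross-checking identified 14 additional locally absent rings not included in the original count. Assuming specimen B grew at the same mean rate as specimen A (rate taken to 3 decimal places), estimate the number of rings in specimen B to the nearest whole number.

360 rings

Specimen A: after corrections the count is 526 + 14 = 540 rings.
A: Mean rate = 146.4 mm / 540 years ≈ 0.271 mm/year.
Specimen B: 97.6 mm / 0.271 mm per year = 360.15 years ≈ 360 rings.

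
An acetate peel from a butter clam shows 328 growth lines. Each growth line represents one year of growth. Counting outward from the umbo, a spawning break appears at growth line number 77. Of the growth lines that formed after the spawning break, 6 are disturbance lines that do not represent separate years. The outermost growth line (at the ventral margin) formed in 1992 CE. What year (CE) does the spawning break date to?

328 − 77 = 251 growth lines lie beyond the spawning break toward the ventral margin.
251 − 6 false = 245 true growth lines after the spawning break.
Counting back 245 years from 1992 CE places the spawning break in 1992 − 245 = 1747 CE.

1747 CE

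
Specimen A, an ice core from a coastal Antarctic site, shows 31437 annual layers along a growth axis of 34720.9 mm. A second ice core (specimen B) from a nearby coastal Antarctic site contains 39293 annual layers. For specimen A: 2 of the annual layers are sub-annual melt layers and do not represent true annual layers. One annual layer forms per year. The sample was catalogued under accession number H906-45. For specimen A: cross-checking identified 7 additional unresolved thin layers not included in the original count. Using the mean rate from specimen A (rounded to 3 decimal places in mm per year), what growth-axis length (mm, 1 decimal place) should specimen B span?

Specimen A: true annual layer count = 31437 − 2 + 7 = 31442.
A: 34720.9 mm over 31442 years gives 34720.9 / 31442 ≈ 1.104 mm/yr.
Length of B = 1.104 × 39293 = 43379.5 mm.

43379.5 mm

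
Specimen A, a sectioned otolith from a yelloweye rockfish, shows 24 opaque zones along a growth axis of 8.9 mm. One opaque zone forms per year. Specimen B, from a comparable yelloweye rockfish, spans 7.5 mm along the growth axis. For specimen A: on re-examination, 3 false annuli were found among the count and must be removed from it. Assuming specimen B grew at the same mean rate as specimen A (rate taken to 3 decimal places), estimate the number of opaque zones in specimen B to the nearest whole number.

Specimen A: after corrections the count is 24 − 3 = 21 opaque zones.
A: 8.9 mm over 21 years gives 8.9 / 21 ≈ 0.424 mm/yr.
B spans 7.5 / 0.424 = 17.69 years ≈ 18 opaque zones.

18 opaque zones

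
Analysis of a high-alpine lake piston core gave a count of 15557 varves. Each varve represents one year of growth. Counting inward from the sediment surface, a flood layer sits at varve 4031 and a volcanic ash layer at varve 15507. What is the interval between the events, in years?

The two markers are separated by 15507 − 4031 = 11476 varves.
That is 11476 years at one varve per year.

11476 yr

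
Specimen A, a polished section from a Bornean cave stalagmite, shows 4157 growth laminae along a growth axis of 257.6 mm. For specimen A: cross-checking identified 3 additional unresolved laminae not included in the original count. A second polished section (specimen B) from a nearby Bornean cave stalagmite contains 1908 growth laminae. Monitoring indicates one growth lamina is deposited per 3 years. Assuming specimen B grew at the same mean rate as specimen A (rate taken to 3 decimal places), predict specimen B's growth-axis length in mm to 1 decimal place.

Specimen A: correcting the raw count gives 4157 + 3 = 4160 true growth laminae.
Specimen A: at 3 years per growth lamina, 4160 × 3 = 12480 years.
A: Extension rate ≈ 257.6 / 12480 = 0.021 mm/yr.
Specimen B: 1908 growth laminae at 3 years each span 1908 × 3 = 5724 years. Length of B = 0.021 × 5724 = 120.2 mm.

120.2 mm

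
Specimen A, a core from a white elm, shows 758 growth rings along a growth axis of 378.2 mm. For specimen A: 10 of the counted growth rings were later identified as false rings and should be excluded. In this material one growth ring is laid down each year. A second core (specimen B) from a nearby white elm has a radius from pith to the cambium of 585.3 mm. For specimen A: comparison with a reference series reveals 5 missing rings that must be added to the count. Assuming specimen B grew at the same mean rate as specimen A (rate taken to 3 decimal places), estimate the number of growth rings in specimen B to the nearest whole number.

1166 growth rings

Specimen A: correcting the raw count gives 758 − 10 + 5 = 753 true growth rings.
A: Extension rate ≈ 378.2 / 753 = 0.502 mm/year.
Specimen B: 585.3 mm / 0.502 mm per year = 1165.94 years ≈ 1166 growth rings.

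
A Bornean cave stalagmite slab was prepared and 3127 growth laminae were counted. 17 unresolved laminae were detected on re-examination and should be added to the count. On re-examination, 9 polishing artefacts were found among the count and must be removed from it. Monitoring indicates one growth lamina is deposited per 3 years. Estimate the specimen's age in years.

True growth lamina count = 3127 − 9 + 17 = 3135.
At 3 years per growth lamina, 3135 × 3 = 9405 years.

9405 years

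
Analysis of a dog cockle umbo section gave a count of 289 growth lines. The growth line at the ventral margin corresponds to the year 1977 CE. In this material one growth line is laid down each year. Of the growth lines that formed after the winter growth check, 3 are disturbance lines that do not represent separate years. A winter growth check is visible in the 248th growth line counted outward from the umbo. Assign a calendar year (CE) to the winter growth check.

289 − 248 = 41 growth lines lie beyond the winter growth check toward the ventral margin.
Removing the 3 false growth lines leaves 41 − 3 = 38 true growth lines beyond the winter growth check.
The growth line at the ventral margin is 1977 CE, so the winter growth check dates to 1977 − 38 = 1939 CE.

1939 CE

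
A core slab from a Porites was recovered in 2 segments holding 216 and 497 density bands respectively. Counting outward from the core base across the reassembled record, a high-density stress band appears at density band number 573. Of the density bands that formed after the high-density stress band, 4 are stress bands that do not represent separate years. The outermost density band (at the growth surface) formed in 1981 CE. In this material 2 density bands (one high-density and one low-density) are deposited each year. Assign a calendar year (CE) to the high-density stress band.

Total density bands = 216 + 497 = 713.
Between density band 573 and the growth surface there are 713 − 573 = 140 density bands.
Removing the 4 false density bands leaves 140 − 4 = 136 true density bands beyond the high-density stress band.
Dividing by 2 density bands per year: 136 / 2 = 68 years.
1981 − 68 = 1913 CE.

1913 CE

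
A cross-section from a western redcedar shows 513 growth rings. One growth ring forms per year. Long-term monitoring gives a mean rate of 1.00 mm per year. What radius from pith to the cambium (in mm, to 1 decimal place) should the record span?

513.0 mm

The record spans 513 years at 1.00 mm per year.
513 years at 1.00 mm/year gives 1.00 × 513 = 513.0 mm.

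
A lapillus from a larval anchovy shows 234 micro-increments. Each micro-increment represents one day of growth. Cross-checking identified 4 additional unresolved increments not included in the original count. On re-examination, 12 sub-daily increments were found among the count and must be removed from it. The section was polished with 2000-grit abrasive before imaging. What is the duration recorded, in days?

Correcting the raw count gives 234 − 12 + 4 = 226 true micro-increments.
With a one-to-one micro-increment periodicity this is 226 days.

226 d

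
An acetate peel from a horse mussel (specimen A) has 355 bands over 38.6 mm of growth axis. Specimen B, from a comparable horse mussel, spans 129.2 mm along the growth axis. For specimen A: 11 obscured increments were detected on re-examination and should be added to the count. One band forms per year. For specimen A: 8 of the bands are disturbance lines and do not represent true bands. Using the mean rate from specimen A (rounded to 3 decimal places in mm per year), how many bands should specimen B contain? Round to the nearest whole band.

Specimen A: after corrections the count is 355 − 8 + 11 = 358 bands.
A: Extension rate ≈ 38.6 / 358 = 0.108 mm per year.
For B, 129.2 / 0.108 = 1196.30 years ≈ 1196 bands.

1196 bands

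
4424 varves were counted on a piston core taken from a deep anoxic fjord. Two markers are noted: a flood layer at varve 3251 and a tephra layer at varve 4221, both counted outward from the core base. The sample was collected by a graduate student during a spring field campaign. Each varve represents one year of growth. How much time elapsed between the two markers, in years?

970 yr

Separation: 4221 − 3251 = 970 varves.
At one varve per year, 970 years elapsed between them.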